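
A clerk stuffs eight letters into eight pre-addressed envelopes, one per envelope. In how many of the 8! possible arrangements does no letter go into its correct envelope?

14833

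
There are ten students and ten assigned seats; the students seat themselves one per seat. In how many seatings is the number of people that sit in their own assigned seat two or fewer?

Sum C(10,i)·!(10-i) for i = 0..2:
  i=0: C(10,0)·!10 = 1·1334961 = 1334961
  i=1: C(10,1)·!9 = 10·133496 = 1334960
  i=2: C(10,2)·!8 = 45·14833 = 667485
Total = 3337406.

3337406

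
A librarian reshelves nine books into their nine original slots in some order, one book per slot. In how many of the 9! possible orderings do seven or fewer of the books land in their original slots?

362879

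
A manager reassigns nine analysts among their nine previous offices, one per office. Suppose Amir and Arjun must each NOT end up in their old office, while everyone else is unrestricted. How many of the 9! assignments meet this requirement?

Inclusion-exclusion on the 2 forbidden self-matches:
Σ_{j=0}^{2} (-1)^j C(2,j)(9-j)!
= C(2,0)·9! - C(2,1)·8! + C(2,2)·7!
= 362880 - 80640 + 5040
= 287280

287280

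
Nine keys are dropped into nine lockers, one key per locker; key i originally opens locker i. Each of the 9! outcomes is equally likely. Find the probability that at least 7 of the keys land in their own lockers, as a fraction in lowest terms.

37/362880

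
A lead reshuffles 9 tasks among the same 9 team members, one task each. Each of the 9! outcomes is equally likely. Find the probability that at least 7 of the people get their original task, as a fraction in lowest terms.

37/362880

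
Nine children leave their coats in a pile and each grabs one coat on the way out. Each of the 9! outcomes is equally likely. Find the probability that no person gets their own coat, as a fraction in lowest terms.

16687/45360

Favorable outcomes: !9 = 133496.
Total outcomes: 9! = 362880.
Probability = 133496/362880 = 16687/45360.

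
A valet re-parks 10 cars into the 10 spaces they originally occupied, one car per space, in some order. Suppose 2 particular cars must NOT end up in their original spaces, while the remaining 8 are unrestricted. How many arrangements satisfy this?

Inclusion-exclusion on the 2 forbidden self-matches:
Σ_{j=0}^{2} (-1)^j C(2,j)(10-j)!
= C(2,0)·10! - C(2,1)·9! + C(2,2)·8!
= 3628800 - 725760 + 40320
= 2943360

2943360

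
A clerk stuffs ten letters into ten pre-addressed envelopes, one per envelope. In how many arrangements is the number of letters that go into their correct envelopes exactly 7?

Pick the 7 fixed positions: C(10,7) = 120 ways.
The other 3 form a derangement: !3 = 2.
Total: 120 × 2 = 240.

240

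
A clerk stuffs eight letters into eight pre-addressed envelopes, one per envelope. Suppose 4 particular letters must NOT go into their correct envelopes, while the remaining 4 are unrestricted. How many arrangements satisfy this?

24024

Let A_j be the event that the j-th constrained one is fixed. By inclusion-exclusion over the 4 events:
Σ_{j=0}^{4} (-1)^j C(4,j)(8-j)!
= C(4,0)·8! - C(4,1)·7! + C(4,2)·6! - C(4,3)·5! + C(4,4)·4!
= 40320 - 20160 + 4320 - 480 + 24
= 24024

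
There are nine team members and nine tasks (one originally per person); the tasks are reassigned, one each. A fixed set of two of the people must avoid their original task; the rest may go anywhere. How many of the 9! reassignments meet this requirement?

287280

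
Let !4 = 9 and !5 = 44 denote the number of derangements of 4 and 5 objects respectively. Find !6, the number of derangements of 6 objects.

!6 = (6-1)·(!5 + !4) = 5·(44 + 9) = 5·53 = 265.

265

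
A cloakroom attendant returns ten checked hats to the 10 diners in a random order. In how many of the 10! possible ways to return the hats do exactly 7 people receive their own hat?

Pick the 7 fixed positions: C(10,7) = 120 ways.
The remaining 3 must be deranged: !3 = 2.
Total: 120 × 2 = 240.

240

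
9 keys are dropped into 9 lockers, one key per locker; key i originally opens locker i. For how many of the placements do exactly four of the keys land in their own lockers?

5544

Choose which 4 of the 9 are fixed: C(9,4) = 126.
The remaining 5 must be deranged: !5 = 44.
Total: 126 × 44 = 5544.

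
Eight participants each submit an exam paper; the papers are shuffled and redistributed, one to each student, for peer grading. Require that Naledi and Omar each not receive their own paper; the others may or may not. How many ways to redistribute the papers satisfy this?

30960

Inclusion-exclusion on the 2 forbidden self-matches:
Σ_{j=0}^{2} (-1)^j C(2,j)(8-j)!
= C(2,0)·8! - C(2,1)·7! + C(2,2)·6!
= 40320 - 10080 + 720
= 30960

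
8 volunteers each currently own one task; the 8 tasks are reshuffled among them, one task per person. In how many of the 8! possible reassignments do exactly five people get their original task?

112

Pick the 5 fixed positions: C(8,5) = 56 ways.
The remaining 3 must be deranged: !3 = 2.
Total: 56 × 2 = 112.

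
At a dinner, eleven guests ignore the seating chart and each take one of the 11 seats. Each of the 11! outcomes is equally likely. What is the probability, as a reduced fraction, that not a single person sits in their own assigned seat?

Favorable outcomes: !11 = 14684570.
Total outcomes: 11! = 39916800.
Probability = 14684570/39916800 = 1468457/3991680.

1468457/3991680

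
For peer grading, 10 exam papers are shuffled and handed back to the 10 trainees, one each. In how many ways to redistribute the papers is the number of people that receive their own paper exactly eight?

Choose which 8 of the 10 are fixed: C(10,8) = 45.
The other 2 form a derangement: !2 = 1.
Total: 45 × 1 = 45.

45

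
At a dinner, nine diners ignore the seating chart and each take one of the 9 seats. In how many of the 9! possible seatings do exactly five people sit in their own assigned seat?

1134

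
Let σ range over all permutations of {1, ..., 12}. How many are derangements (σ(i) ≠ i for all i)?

176214841

!12 is the nearest integer to 12!/e.
12! = 479001600, and 479001600/e ≈ 176214840.93, so !12 = 176214841.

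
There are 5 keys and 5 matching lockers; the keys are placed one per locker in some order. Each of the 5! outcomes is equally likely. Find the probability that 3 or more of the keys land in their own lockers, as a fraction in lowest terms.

11/120

Favorable outcomes: Σ_{i≥3} C(5,i)·!(5-i) = 10·1 + 5·0 + 1·1 = 11.
Total outcomes: 5! = 120.
Probability = 11/120 = 11/120.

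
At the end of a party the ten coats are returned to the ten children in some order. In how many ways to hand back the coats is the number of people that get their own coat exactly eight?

45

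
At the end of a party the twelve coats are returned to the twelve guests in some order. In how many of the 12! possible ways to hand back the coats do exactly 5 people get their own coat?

1468368

Choose which 5 of the 12 are fixed: C(12,5) = 792.
The remaining 7 must be deranged: !7 = 1854.
Total: 792 × 1854 = 1468368.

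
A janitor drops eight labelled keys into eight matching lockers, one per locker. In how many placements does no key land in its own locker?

14833

!8 is the nearest integer to 8!/e.
8! = 40320, and 40320/e ≈ 14832.90, so !8 = 14833.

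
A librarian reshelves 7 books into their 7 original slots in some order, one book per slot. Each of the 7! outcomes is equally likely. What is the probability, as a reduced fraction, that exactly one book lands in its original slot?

53/144

Favorable outcomes: C(7,1)·!6 = 7·265 = 1855.
Total outcomes: 7! = 5040.
Probability = 1855/5040 = 53/144.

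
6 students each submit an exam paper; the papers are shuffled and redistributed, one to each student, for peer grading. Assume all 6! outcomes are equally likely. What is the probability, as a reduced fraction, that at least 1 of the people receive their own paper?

Favorable outcomes: Σ_{i≥1} C(6,i)·!(6-i) = 6·44 + 15·9 + 20·2 + 15·1 + 6·0 + 1·1 = 455.
Total outcomes: 6! = 720.
Probability = 455/720 = 91/144.

91/144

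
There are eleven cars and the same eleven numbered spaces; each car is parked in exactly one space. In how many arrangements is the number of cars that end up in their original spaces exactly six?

Pick the 6 fixed positions: C(11,6) = 462 ways.
The remaining 5 must be deranged: !5 = 44.
Total: 462 × 44 = 20328.

20328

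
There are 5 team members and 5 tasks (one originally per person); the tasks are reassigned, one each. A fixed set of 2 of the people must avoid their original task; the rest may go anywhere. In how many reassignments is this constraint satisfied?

78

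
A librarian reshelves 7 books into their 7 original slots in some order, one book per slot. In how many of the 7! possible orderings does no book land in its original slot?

1854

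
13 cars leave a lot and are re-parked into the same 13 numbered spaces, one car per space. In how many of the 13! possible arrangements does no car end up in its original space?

The subfactorial !13 = [13!/e] (nearest integer).
13! = 6227020800, and 6227020800/e ≈ 2290792932.07, so !13 = 2290792932.

2290792932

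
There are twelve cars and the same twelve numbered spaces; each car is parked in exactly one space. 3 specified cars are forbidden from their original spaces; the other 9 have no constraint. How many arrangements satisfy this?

Let A_j be the event that the j-th constrained one is fixed. By inclusion-exclusion over the 3 events:
Σ_{j=0}^{3} (-1)^j C(3,j)(12-j)!
= C(3,0)·12! - C(3,1)·11! + C(3,2)·10! - C(3,3)·9!
= 479001600 - 119750400 + 10886400 - 362880
= 369774720

369774720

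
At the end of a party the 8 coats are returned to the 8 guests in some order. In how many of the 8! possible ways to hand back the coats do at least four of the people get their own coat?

771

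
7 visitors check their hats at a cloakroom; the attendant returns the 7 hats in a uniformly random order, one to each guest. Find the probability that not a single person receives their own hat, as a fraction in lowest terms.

Favorable outcomes: !7 = 1854.
Total outcomes: 7! = 5040.
Probability = 1854/5040 = 103/280.

103/280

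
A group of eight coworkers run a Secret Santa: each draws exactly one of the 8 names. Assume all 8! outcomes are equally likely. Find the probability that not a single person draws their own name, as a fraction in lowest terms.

2119/5760

Favorable outcomes: !8 = 14833.
Total outcomes: 8! = 40320.
Probability = 14833/40320 = 2119/5760.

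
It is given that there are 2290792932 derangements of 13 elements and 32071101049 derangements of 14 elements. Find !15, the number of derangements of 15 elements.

!15 = (15-1)·(!14 + !13) = 14·(32071101049 + 2290792932) = 14·34361893981 = 481066515734.

481066515734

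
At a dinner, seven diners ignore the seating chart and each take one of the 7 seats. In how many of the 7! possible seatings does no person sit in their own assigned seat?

Use !n = (n-1)(!(n-1) + !(n-2)).
!7 = 6·(265 + 44) = 6·309 = 1854

1854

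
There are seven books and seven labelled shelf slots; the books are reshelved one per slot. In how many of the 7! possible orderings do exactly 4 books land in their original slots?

70

Pick the 4 fixed positions: C(7,4) = 35 ways.
The other 3 form a derangement: !3 = 2.
Total: 35 × 2 = 70.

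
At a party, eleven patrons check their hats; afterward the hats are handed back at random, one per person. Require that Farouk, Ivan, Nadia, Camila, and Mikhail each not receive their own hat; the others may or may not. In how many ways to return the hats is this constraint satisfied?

25022880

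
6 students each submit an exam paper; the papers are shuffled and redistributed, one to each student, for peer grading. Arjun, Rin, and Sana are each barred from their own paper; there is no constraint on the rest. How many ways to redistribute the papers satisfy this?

426

Inclusion-exclusion on the 3 forbidden self-matches:
Σ_{j=0}^{3} (-1)^j C(3,j)(6-j)!
= C(3,0)·6! - C(3,1)·5! + C(3,2)·4! - C(3,3)·3!
= 720 - 360 + 72 - 6
= 426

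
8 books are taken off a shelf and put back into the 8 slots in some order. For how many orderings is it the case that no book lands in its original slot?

14833

!8 = 8! · Σ_{k=0}^{8} (-1)^k/k!
= 8! - 8!/1! + 8!/2! - 8!/3! + 8!/4! - 8!/5! + 8!/6! - 8!/7! + 8!/8!
= 40320 - 40320 + 20160 - 6720 + 1680 - 336 + 56 - 8 + 1
= 14833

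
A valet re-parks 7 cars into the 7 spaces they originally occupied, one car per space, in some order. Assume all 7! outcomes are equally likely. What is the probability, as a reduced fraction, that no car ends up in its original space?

Favorable outcomes: !7 = 1854.
Total outcomes: 7! = 5040.
Probability = 1854/5040 = 103/280.

103/280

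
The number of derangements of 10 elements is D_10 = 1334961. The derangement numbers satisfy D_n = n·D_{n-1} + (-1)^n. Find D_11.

14684570

D_11 = 11·1334961 - 1 = 14684570.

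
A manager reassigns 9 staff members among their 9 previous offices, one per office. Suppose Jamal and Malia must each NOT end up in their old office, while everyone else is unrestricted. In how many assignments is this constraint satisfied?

287280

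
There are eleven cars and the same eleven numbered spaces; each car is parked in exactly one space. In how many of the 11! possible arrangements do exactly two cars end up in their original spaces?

7342280

Pick the 2 fixed positions: C(11,2) = 55 ways.
The remaining 9 must be deranged: !9 = 133496.
Total: 55 × 133496 = 7342280.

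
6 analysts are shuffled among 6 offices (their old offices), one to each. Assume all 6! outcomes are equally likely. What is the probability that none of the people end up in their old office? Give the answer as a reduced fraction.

53/144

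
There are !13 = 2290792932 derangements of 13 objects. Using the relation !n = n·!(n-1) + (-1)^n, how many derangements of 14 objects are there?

!14 = 14·2290792932 + 1 = 32071101049.

32071101049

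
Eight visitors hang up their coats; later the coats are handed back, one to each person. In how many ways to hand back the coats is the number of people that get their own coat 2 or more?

10655

# with exactly i fixed is C(8,i)·!(8-i); sum over i=2..8:
  i=2: C(8,2)·!6 = 28·265 = 7420
  i=3: C(8,3)·!5 = 56·44 = 2464
  i=4: C(8,4)·!4 = 70·9 = 630
  i=5: C(8,5)·!3 = 56·2 = 112
  i=6: C(8,6)·!2 = 28·1 = 28
  i=7: C(8,7)·!1 = 8·0 = 0
  i=8: C(8,8)·!0 = 1·1 = 1
Total = 10655.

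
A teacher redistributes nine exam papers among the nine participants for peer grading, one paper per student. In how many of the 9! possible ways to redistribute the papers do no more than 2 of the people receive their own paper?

333737

Sum C(9,i)·!(9-i) for i = 0..2:
  i=0: C(9,0)·!9 = 1·133496 = 133496
  i=1: C(9,1)·!8 = 9·14833 = 133497
  i=2: C(9,2)·!7 = 36·1854 = 66744
Total = 333737.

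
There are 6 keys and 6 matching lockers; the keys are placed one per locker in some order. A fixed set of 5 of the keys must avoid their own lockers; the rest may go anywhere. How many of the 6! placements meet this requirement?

309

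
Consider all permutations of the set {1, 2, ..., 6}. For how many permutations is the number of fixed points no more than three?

704

Sum C(6,i)·!(6-i) for i = 0..3:
  i=0: C(6,0)·!6 = 1·265 = 265
  i=1: C(6,1)·!5 = 6·44 = 264
  i=2: C(6,2)·!4 = 15·9 = 135
  i=3: C(6,3)·!3 = 20·2 = 40
Total = 704.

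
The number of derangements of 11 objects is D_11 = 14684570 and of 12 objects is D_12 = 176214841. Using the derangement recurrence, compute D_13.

2290792932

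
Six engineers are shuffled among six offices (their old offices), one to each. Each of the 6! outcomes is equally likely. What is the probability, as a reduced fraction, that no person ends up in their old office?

Favorable outcomes: !6 = 265.
Total outcomes: 6! = 720.
Probability = 265/720 = 53/144.

53/144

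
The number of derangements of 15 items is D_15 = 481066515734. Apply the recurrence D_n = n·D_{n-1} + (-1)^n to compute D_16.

7697064251745

D_16 = 16·481066515734 + 1 = 7697064251745.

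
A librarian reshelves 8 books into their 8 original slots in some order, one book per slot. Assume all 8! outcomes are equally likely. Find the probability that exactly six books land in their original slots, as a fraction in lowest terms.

1/1440

Favorable outcomes: C(8,6)·!2 = 28·1 = 28.
Total outcomes: 8! = 40320.
Probability = 28/40320 = 1/1440.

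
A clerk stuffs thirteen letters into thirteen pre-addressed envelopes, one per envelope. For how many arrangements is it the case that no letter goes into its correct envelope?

2290792932

The number of derangements of 13 is !13 = Σ_{k=0}^{13} (-1)^k·13!/k!
= 13! - 13!/1! + 13!/2! - 13!/3! + 13!/4! - 13!/5! + 13!/6! - 13!/7! + 13!/8! - 13!/9! + 13!/10! - 13!/11! + 13!/12! - 13!/13!
= 6227020800 - 6227020800 + 3113510400 - 1037836800 + 259459200 - 51891840 + 8648640 - 1235520 + 154440 - 17160 + 1716 - 156 + 13 - 1
= 2290792932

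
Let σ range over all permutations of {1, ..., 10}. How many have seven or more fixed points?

286

# with exactly i fixed is C(10,i)·!(10-i); sum over i=7..10:
  i=7: C(10,7)·!3 = 120·2 = 240
  i=8: C(10,8)·!2 = 45·1 = 45
  i=9: C(10,9)·!1 = 10·0 = 0
  i=10: C(10,10)·!0 = 1·1 = 1
Total = 286.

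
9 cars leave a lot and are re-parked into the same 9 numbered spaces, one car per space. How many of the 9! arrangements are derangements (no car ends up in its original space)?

133496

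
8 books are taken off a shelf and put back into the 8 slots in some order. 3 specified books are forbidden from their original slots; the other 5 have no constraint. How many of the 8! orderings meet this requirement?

Inclusion-exclusion on the 3 forbidden self-matches:
Σ_{j=0}^{3} (-1)^j C(3,j)(8-j)!
= C(3,0)·8! - C(3,1)·7! + C(3,2)·6! - C(3,3)·5!
= 40320 - 15120 + 2160 - 120
= 27240

27240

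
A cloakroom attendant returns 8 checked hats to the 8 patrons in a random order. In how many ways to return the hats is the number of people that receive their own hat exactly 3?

2464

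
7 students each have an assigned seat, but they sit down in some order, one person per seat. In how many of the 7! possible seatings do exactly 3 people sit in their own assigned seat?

315

Pick the 3 fixed positions: C(7,3) = 35 ways.
The other 4 form a derangement: !4 = 9.
Total: 35 × 9 = 315.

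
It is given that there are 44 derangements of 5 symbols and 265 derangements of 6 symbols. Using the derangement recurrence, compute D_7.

D_7 = (7-1)·(D_6 + D_5) = 6·(265 + 44) = 6·309 = 1854.

1854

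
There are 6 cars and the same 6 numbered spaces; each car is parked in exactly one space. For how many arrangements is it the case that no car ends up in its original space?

The subfactorial !6 = [6!/e] (nearest integer).
6! = 720, and 720/e ≈ 264.87, so !6 = 265.

265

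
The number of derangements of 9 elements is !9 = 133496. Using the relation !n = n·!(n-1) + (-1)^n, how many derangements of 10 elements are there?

!10 = 10·133496 + 1 = 1334961.

1334961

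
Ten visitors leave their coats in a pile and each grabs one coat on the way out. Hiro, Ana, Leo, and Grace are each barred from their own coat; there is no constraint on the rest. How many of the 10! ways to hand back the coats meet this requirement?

2399760

Inclusion-exclusion on the 4 forbidden self-matches:
Σ_{j=0}^{4} (-1)^j C(4,j)(10-j)!
= C(4,0)·10! - C(4,1)·9! + C(4,2)·8! - C(4,3)·7! + C(4,4)·6!
= 3628800 - 1451520 + 241920 - 20160 + 720
= 2399760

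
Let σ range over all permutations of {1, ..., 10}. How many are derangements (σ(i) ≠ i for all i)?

Use !n = (n-1)(!(n-1) + !(n-2)).
!10 = 9·(133496 + 14833) = 9·148329 = 1334961

1334961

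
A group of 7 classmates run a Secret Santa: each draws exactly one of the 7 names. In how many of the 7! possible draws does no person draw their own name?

1854

By inclusion-exclusion, !7 = Σ (-1)^k · 7!/k! for k=0..7
= 7! - 7!/1! + 7!/2! - 7!/3! + 7!/4! - 7!/5! + 7!/6! - 7!/7!
= 5040 - 5040 + 2520 - 840 + 210 - 42 + 7 - 1
= 1854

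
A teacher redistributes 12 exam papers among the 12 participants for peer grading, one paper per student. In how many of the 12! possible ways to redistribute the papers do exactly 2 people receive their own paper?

88107426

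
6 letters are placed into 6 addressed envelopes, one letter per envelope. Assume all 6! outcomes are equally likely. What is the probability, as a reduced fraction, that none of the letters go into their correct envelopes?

Favorable outcomes: !6 = 265.
Total outcomes: 6! = 720.
Probability = 265/720 = 53/144.

53/144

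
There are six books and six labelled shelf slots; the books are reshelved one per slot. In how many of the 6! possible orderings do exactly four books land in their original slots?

15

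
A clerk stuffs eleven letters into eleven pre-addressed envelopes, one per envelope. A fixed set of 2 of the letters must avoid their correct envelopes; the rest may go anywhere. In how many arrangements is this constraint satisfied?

33022080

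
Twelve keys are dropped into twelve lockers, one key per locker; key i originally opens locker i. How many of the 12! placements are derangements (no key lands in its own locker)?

176214841

!12 is the nearest integer to 12!/e.
12! = 479001600, and 479001600/e ≈ 176214840.93, so !12 = 176214841.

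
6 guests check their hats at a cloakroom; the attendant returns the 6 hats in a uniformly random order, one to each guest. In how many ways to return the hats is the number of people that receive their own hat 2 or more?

191

# with exactly i fixed is C(6,i)·!(6-i); sum over i=2..6:
  i=2: C(6,2)·!4 = 15·9 = 135
  i=3: C(6,3)·!3 = 20·2 = 40
  i=4: C(6,4)·!2 = 15·1 = 15
  i=5: C(6,5)·!1 = 6·0 = 0
  i=6: C(6,6)·!0 = 1·1 = 1
Total = 191.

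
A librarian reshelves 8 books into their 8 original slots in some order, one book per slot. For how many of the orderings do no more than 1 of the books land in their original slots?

Sum C(8,i)·!(8-i) for i = 0..1:
  i=0: C(8,0)·!8 = 1·14833 = 14833
  i=1: C(8,1)·!7 = 8·1854 = 14832
Total = 29665.

29665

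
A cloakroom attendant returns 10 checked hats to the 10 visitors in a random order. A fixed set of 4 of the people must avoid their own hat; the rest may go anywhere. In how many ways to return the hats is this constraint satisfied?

2399760

Let A_j be the event that the j-th constrained one is fixed. By inclusion-exclusion over the 4 events:
Σ_{j=0}^{4} (-1)^j C(4,j)(10-j)!
= C(4,0)·10! - C(4,1)·9! + C(4,2)·8! - C(4,3)·7! + C(4,4)·6!
= 3628800 - 1451520 + 241920 - 20160 + 720
= 2399760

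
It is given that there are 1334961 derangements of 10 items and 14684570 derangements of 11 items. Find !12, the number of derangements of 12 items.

176214841

!12 = (12-1)·(!11 + !10) = 11·(14684570 + 1334961) = 11·16019531 = 176214841.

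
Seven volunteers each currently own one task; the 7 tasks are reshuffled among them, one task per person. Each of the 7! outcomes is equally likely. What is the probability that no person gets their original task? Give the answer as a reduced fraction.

Favorable outcomes: !7 = 1854.
Total outcomes: 7! = 5040.
Probability = 1854/5040 = 103/280.

103/280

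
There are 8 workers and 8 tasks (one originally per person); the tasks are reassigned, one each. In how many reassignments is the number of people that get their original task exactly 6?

28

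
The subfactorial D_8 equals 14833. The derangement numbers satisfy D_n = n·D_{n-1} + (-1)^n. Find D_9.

D_9 = 9·14833 - 1 = 133496.

133496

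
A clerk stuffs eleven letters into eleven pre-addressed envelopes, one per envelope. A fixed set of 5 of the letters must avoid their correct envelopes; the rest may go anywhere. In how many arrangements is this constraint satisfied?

Let A_j be the event that the j-th constrained one is fixed. By inclusion-exclusion over the 5 events:
Σ_{j=0}^{5} (-1)^j C(5,j)(11-j)!
= C(5,0)·11! - C(5,1)·10! + C(5,2)·9! - C(5,3)·8! + C(5,4)·7! - C(5,5)·6!
= 39916800 - 18144000 + 3628800 - 403200 + 25200 - 720
= 25022880

25022880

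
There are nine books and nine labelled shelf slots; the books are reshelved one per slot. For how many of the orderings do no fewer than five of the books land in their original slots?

1339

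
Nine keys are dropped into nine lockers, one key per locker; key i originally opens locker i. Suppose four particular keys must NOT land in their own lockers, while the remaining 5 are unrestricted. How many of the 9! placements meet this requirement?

229080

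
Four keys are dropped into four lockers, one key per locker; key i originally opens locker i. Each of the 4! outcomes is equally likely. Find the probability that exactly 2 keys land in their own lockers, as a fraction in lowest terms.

Favorable outcomes: C(4,2)·!2 = 6·1 = 6.
Total outcomes: 4! = 24.
Probability = 6/24 = 1/4.

1/4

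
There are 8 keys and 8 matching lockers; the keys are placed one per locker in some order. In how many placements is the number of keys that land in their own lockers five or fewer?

40291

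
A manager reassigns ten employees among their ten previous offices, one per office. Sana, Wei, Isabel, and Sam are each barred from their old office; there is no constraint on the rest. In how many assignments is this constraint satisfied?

Inclusion-exclusion on the 4 forbidden self-matches:
Σ_{j=0}^{4} (-1)^j C(4,j)(10-j)!
= C(4,0)·10! - C(4,1)·9! + C(4,2)·8! - C(4,3)·7! + C(4,4)·6!
= 3628800 - 1451520 + 241920 - 20160 + 720
= 2399760

2399760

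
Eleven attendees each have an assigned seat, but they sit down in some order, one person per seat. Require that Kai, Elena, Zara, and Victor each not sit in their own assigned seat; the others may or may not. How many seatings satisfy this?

27422640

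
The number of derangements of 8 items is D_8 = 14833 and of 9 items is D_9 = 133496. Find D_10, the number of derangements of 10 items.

1334961

D_10 = (10-1)·(D_9 + D_8) = 9·(133496 + 14833) = 9·148329 = 1334961.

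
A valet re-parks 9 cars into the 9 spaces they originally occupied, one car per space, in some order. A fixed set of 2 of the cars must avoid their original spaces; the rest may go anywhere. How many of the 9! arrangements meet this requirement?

287280

Let A_j be the event that the j-th constrained one is fixed. By inclusion-exclusion over the 2 events:
Σ_{j=0}^{2} (-1)^j C(2,j)(9-j)!
= C(2,0)·9! - C(2,1)·8! + C(2,2)·7!
= 362880 - 80640 + 5040
= 287280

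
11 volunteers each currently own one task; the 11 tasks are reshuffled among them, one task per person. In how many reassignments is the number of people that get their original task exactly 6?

20328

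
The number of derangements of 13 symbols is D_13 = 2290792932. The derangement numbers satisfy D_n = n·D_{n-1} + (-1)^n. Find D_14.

D_14 = 14·2290792932 + 1 = 32071101049.

32071101049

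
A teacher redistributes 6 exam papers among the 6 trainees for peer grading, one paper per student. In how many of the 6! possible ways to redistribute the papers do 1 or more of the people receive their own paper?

455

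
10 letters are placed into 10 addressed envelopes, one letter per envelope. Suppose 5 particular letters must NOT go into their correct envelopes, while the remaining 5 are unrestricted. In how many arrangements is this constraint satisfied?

2170680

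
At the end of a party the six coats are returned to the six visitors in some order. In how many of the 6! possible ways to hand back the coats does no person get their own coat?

265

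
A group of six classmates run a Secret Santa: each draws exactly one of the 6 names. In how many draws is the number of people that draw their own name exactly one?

264

Choose which one of the 6 is fixed: C(6,1) = 6.
The remaining 5 must be deranged: !5 = 44.
Total: 6 × 44 = 264.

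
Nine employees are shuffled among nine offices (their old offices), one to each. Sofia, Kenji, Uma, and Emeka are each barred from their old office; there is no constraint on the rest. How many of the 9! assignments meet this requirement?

229080

Inclusion-exclusion on the 4 forbidden self-matches:
Σ_{j=0}^{4} (-1)^j C(4,j)(9-j)!
= C(4,0)·9! - C(4,1)·8! + C(4,2)·7! - C(4,3)·6! + C(4,4)·5!
= 362880 - 161280 + 30240 - 2880 + 120
= 229080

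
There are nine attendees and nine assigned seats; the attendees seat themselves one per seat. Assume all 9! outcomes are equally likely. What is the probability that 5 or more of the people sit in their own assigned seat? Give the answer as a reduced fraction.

1339/362880

Favorable outcomes: Σ_{i≥5} C(9,i)·!(9-i) = 126·9 + 84·2 + 36·1 + 9·0 + 1·1 = 1339.
Total outcomes: 9! = 362880.
Probability = 1339/362880 = 1339/362880.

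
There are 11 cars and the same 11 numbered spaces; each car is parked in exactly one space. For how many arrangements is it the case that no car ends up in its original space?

14684570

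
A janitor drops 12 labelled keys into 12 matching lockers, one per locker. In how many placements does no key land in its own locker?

176214841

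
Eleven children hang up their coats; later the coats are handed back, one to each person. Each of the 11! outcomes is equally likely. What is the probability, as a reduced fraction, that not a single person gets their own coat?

1468457/3991680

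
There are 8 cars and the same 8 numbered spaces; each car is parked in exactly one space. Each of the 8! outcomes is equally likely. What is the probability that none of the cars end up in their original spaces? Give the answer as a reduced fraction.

2119/5760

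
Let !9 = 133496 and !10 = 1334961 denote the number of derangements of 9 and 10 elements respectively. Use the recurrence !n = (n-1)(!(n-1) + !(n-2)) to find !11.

14684570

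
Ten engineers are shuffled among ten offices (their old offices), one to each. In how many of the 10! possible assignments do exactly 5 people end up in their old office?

11088

Pick the 5 fixed positions: C(10,5) = 252 ways.
The remaining 5 must be deranged: !5 = 44.
Total: 252 × 44 = 11088.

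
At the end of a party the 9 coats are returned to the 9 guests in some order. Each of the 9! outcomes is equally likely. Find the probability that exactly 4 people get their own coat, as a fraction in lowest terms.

11/720

Favorable outcomes: C(9,4)·!5 = 126·44 = 5544.
Total outcomes: 9! = 362880.
Probability = 5544/362880 = 11/720.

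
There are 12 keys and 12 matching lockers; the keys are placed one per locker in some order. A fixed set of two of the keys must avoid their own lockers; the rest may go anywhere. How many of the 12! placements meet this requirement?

402796800

Inclusion-exclusion on the 2 forbidden self-matches:
Σ_{j=0}^{2} (-1)^j C(2,j)(12-j)!
= C(2,0)·12! - C(2,1)·11! + C(2,2)·10!
= 479001600 - 79833600 + 3628800
= 402796800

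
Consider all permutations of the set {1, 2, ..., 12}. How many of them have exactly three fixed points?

29369120

Choose which 3 of the 12 are fixed: C(12,3) = 220.
The other 9 form a derangement: !9 = 133496.
Total: 220 × 133496 = 29369120.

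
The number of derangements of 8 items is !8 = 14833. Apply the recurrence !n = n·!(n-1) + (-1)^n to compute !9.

133496

!9 = 9·14833 - 1 = 133496.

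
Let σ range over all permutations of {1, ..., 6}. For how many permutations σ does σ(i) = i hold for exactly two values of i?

135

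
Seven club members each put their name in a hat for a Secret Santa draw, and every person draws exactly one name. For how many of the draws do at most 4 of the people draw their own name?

5018

Sum C(7,i)·!(7-i) for i = 0..4:
  i=0: C(7,0)·!7 = 1·1854 = 1854
  i=1: C(7,1)·!6 = 7·265 = 1855
  i=2: C(7,2)·!5 = 21·44 = 924
  i=3: C(7,3)·!4 = 35·9 = 315
  i=4: C(7,4)·!3 = 35·2 = 70
Total = 5018.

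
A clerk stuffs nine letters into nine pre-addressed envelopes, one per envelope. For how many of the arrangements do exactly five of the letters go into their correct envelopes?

1134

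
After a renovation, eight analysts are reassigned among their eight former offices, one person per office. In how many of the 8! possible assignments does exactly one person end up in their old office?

14832

Pick the single fixed position: C(8,1) = 8 ways.
The other 7 form a derangement: !7 = 1854.
Total: 8 × 1854 = 14832.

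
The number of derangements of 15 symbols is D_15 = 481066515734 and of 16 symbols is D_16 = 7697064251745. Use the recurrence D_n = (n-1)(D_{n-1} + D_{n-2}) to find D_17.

130850092279664

D_17 = (17-1)·(D_16 + D_15) = 16·(7697064251745 + 481066515734) = 16·8178130767479 = 130850092279664.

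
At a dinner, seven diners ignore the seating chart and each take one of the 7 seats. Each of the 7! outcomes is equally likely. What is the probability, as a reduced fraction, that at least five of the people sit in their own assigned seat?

11/2520

Favorable outcomes: Σ_{i≥5} C(7,i)·!(7-i) = 21·1 + 7·0 + 1·1 = 22.
Total outcomes: 7! = 5040.
Probability = 22/5040 = 11/2520.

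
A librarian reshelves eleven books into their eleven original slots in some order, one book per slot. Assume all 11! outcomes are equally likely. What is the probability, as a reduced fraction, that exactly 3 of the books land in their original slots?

Favorable outcomes: C(11,3)·!8 = 165·14833 = 2447445.
Total outcomes: 11! = 39916800.
Probability = 2447445/39916800 = 2119/34560.

2119/34560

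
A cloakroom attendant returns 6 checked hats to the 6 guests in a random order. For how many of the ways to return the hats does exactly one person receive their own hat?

264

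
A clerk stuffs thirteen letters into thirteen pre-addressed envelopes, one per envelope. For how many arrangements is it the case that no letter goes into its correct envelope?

2290792932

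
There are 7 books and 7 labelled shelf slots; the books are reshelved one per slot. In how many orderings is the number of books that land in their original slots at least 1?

3186

Sum C(7,i)·!(7-i) for i = 1..7:
  i=1: C(7,1)·!6 = 7·265 = 1855
  i=2: C(7,2)·!5 = 21·44 = 924
  i=3: C(7,3)·!4 = 35·9 = 315
  i=4: C(7,4)·!3 = 35·2 = 70
  i=5: C(7,5)·!2 = 21·1 = 21
  i=6: C(7,6)·!1 = 7·0 = 0
  i=7: C(7,7)·!0 = 1·1 = 1
Total = 3186.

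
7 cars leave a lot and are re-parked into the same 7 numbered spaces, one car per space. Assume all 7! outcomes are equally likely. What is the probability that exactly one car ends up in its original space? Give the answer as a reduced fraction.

53/144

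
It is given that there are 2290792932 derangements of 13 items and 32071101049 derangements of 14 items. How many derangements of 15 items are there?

481066515734

!15 = (15-1)·(!14 + !13) = 14·(32071101049 + 2290792932) = 14·34361893981 = 481066515734.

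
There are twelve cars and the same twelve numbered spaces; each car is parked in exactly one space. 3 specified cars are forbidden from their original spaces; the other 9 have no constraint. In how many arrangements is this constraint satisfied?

369774720

Inclusion-exclusion on the 3 forbidden self-matches:
Σ_{j=0}^{3} (-1)^j C(3,j)(12-j)!
= C(3,0)·12! - C(3,1)·11! + C(3,2)·10! - C(3,3)·9!
= 479001600 - 119750400 + 10886400 - 362880
= 369774720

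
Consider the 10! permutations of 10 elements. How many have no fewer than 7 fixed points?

Sum C(10,i)·!(10-i) for i = 7..10:
  i=7: C(10,7)·!3 = 120·2 = 240
  i=8: C(10,8)·!2 = 45·1 = 45
  i=9: C(10,9)·!1 = 10·0 = 0
  i=10: C(10,10)·!0 = 1·1 = 1
Total = 286.

286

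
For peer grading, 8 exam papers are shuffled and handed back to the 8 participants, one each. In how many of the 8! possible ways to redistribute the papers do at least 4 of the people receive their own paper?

771

# with exactly i fixed is C(8,i)·!(8-i); sum over i=4..8:
  i=4: C(8,4)·!4 = 70·9 = 630
  i=5: C(8,5)·!3 = 56·2 = 112
  i=6: C(8,6)·!2 = 28·1 = 28
  i=7: C(8,7)·!1 = 8·0 = 0
  i=8: C(8,8)·!0 = 1·1 = 1
Total = 771.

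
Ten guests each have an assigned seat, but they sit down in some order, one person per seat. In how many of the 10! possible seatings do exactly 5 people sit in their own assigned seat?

Choose which 5 of the 10 are fixed: C(10,5) = 252.
The other 5 form a derangement: !5 = 44.
Total: 252 × 44 = 11088.

11088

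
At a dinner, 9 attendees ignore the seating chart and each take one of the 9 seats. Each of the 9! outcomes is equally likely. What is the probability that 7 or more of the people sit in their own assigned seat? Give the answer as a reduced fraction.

Favorable outcomes: Σ_{i≥7} C(9,i)·!(9-i) = 36·1 + 9·0 + 1·1 = 37.
Total outcomes: 9! = 362880.
Probability = 37/362880 = 37/362880.

37/362880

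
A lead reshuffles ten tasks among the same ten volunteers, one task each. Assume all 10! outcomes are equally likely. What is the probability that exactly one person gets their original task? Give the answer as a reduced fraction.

16687/45360

Favorable outcomes: C(10,1)·!9 = 10·133496 = 1334960.
Total outcomes: 10! = 3628800.
Probability = 1334960/3628800 = 16687/45360.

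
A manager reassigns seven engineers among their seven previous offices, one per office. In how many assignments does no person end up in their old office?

1854

!7 is the nearest integer to 7!/e.
7! = 5040, and 5040/e ≈ 1854.11, so !7 = 1854.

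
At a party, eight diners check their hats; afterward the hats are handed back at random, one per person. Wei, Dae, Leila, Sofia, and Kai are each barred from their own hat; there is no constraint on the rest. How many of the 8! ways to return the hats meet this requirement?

Let A_j be the event that the j-th constrained one is fixed. By inclusion-exclusion over the 5 events:
Σ_{j=0}^{5} (-1)^j C(5,j)(8-j)!
= C(5,0)·8! - C(5,1)·7! + C(5,2)·6! - C(5,3)·5! + C(5,4)·4! - C(5,5)·3!
= 40320 - 25200 + 7200 - 1200 + 120 - 6
= 21234

21234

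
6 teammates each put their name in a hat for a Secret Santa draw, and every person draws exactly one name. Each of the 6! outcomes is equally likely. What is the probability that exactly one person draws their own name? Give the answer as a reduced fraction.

Favorable outcomes: C(6,1)·!5 = 6·44 = 264.
Total outcomes: 6! = 720.
Probability = 264/720 = 11/30.

11/30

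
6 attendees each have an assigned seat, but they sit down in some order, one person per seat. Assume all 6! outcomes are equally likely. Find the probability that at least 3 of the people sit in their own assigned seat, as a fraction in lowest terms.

7/90

Favorable outcomes: Σ_{i≥3} C(6,i)·!(6-i) = 20·2 + 15·1 + 6·0 + 1·1 = 56.
Total outcomes: 6! = 720.
Probability = 56/720 = 7/90.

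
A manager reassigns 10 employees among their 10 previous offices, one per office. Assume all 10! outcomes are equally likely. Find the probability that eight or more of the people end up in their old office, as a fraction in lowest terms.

23/1814400

Favorable outcomes: Σ_{i≥8} C(10,i)·!(10-i) = 45·1 + 10·0 + 1·1 = 46.
Total outcomes: 10! = 3628800.
Probability = 46/3628800 = 23/1814400.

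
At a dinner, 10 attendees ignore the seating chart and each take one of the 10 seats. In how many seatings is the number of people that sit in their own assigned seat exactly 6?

1890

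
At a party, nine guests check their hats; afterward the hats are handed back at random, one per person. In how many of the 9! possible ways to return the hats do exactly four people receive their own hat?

5544

Pick the 4 fixed positions: C(9,4) = 126 ways.
The remaining 5 must be deranged: !5 = 44.
Total: 126 × 44 = 5544.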